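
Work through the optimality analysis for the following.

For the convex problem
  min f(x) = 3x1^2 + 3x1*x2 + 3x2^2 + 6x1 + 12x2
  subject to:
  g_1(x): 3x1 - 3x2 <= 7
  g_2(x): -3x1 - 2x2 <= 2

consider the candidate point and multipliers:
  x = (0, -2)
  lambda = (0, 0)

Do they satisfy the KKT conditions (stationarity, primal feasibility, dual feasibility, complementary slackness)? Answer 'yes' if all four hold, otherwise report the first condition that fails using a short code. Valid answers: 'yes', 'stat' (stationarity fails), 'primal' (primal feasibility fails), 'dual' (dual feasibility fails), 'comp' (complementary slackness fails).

Gradient of f: grad f(x) = Q x + c = (0, 0)
Constraint values g_i(x) = a_i^T x - b_i:
  g_1((0, -2)) = -1
  g_2((0, -2)) = 2
Stationarity residual: grad f(x) + sum_i lambda_i a_i = (0, 0)
  -> stationarity OK
Primal feasibility (all g_i <= 0): FAILS
Dual feasibility (all lambda_i >= 0): OK
Complementary slackness (lambda_i * g_i(x) = 0 for all i): OK

Verdict: the first failing condition is primal_feasibility -> primal.

primal


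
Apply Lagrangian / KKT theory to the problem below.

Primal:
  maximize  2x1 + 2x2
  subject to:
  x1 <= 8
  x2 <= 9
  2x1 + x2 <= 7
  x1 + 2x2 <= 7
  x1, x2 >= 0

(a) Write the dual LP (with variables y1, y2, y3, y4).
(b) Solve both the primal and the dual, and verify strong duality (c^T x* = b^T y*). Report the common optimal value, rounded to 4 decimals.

The standard primal-dual pair for 'max c^T x s.t. A x <= b, x >= 0' is:
  Dual:  min b^T y  s.t.  A^T y >= c,  y >= 0.

So the dual LP is:
  minimize  8y1 + 9y2 + 7y3 + 7y4
  subject to:
    y1 + 2y3 + y4 >= 2
    y2 + y3 + 2y4 >= 2
    y1, y2, y3, y4 >= 0

Solving the primal: x* = (2.3333, 2.3333).
  primal value c^T x* = 9.3333.
Solving the dual: y* = (0, 0, 0.6667, 0.6667).
  dual value b^T y* = 9.3333.
Strong duality: c^T x* = b^T y*. Confirmed.

9.3333


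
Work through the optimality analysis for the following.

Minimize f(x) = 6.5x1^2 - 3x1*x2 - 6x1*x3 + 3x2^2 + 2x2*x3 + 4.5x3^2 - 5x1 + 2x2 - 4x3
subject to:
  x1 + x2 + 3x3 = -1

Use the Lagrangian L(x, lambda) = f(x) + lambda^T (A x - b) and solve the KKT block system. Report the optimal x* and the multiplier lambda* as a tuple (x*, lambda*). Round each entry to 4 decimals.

Form the Lagrangian:
  L(x, lambda) = (1/2) x^T Q x + c^T x + lambda^T (A x - b)
Stationarity (grad_x L = 0): Q x + c + A^T lambda = 0.
Primal feasibility: A x = b.

This gives the KKT block system:
  [ Q   A^T ] [ x     ]   [-c ]
  [ A    0  ] [ lambda ] = [ b ]

Solving the linear system:
  x*      = (0.0131, -0.6455, -0.1225)
  lambda* = (2.1575)
  f(x*)   = 0.6455

x* = (0.0131, -0.6455, -0.1225), lambda* = (2.1575)


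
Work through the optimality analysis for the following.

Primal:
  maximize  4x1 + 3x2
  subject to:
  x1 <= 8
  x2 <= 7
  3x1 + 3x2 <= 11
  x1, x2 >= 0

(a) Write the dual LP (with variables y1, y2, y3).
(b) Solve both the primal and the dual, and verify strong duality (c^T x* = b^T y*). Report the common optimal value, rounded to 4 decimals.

The standard primal-dual pair for 'max c^T x s.t. A x <= b, x >= 0' is:
  Dual:  min b^T y  s.t.  A^T y >= c,  y >= 0.

So the dual LP is:
  minimize  8y1 + 7y2 + 11y3
  subject to:
    y1 + 3y3 >= 4
    y2 + 3y3 >= 3
    y1, y2, y3 >= 0

Solving the primal: x* = (3.6667, 0).
  primal value c^T x* = 14.6667.
Solving the dual: y* = (0, 0, 1.3333).
  dual value b^T y* = 14.6667.
Strong duality: c^T x* = b^T y*. Confirmed.

14.6667


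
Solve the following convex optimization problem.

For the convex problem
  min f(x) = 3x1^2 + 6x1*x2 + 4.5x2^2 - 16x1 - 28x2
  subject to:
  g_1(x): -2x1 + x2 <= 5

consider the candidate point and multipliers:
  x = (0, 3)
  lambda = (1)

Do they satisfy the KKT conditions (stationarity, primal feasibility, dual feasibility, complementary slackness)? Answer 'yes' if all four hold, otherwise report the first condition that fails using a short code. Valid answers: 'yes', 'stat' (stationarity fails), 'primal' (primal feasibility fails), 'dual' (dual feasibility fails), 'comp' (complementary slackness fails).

Gradient of f: grad f(x) = Q x + c = (2, -1)
Constraint values g_i(x) = a_i^T x - b_i:
  g_1((0, 3)) = -2
Stationarity residual: grad f(x) + sum_i lambda_i a_i = (0, 0)
  -> stationarity OK
Primal feasibility (all g_i <= 0): OK
Dual feasibility (all lambda_i >= 0): OK
Complementary slackness (lambda_i * g_i(x) = 0 for all i): FAILS

Verdict: the first failing condition is complementary_slackness -> comp.

comp


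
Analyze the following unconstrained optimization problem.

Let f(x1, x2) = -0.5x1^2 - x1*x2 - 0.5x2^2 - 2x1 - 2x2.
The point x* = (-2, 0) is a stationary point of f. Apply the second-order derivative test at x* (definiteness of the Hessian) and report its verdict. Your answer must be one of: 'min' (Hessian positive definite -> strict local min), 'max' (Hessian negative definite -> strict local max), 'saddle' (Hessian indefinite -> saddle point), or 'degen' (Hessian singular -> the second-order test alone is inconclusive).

Compute the Hessian H = grad^2 f:
  H = [[-1, -1], [-1, -1]]
Verify stationarity: grad f(x*) = H x* + g = (0, 0).
Eigenvalues of H: -2, 0.
H has a zero eigenvalue (singular; negative semidefinite but not definite), so H is neither positive definite, negative definite, nor indefinite. The second-order test alone is inconclusive -> degen.
(Indeed, f is constant along the null direction of H through x*, so x* is not a strict local extremum.)

degen


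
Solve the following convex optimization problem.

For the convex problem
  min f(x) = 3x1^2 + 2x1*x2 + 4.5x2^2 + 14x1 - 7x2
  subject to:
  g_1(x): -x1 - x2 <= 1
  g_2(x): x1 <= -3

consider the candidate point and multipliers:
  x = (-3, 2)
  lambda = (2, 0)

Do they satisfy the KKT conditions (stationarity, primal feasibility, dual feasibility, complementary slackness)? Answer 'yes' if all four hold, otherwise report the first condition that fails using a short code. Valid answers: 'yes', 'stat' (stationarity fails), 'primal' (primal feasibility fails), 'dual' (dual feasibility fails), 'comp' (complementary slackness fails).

Gradient of f: grad f(x) = Q x + c = (0, 5)
Constraint values g_i(x) = a_i^T x - b_i:
  g_1((-3, 2)) = 0
  g_2((-3, 2)) = 0
Stationarity residual: grad f(x) + sum_i lambda_i a_i = (-2, 3)
  -> stationarity FAILS
Primal feasibility (all g_i <= 0): OK
Dual feasibility (all lambda_i >= 0): OK
Complementary slackness (lambda_i * g_i(x) = 0 for all i): OK

Verdict: the first failing condition is stationarity -> stat.

stat


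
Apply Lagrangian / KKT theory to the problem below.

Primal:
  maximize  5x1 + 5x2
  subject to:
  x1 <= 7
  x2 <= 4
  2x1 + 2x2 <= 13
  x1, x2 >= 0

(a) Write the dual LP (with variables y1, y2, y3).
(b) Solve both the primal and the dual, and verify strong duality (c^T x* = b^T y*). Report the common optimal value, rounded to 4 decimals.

The standard primal-dual pair for 'max c^T x s.t. A x <= b, x >= 0' is:
  Dual:  min b^T y  s.t.  A^T y >= c,  y >= 0.

So the dual LP is:
  minimize  7y1 + 4y2 + 13y3
  subject to:
    y1 + 2y3 >= 5
    y2 + 2y3 >= 5
    y1, y2, y3 >= 0

Solving the primal: x* = (6.5, 0).
  primal value c^T x* = 32.5.
Solving the dual: y* = (0, 0, 2.5).
  dual value b^T y* = 32.5.
Strong duality: c^T x* = b^T y*. Confirmed.

32.5


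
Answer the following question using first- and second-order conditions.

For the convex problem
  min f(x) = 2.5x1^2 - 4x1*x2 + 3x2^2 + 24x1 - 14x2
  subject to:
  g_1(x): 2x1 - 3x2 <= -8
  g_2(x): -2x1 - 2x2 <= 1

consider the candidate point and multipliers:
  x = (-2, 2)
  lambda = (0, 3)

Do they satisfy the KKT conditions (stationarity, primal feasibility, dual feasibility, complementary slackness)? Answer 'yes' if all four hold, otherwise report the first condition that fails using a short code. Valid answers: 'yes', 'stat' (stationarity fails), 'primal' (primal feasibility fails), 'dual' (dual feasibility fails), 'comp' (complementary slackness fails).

Gradient of f: grad f(x) = Q x + c = (6, 6)
Constraint values g_i(x) = a_i^T x - b_i:
  g_1((-2, 2)) = -2
  g_2((-2, 2)) = -1
Stationarity residual: grad f(x) + sum_i lambda_i a_i = (0, 0)
  -> stationarity OK
Primal feasibility (all g_i <= 0): OK
Dual feasibility (all lambda_i >= 0): OK
Complementary slackness (lambda_i * g_i(x) = 0 for all i): FAILS

Verdict: the first failing condition is complementary_slackness -> comp.

comp


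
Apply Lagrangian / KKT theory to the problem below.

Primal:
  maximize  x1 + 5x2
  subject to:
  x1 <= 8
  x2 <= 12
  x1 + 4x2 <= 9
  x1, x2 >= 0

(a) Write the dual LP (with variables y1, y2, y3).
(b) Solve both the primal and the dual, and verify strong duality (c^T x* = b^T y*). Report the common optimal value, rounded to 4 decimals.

The standard primal-dual pair for 'max c^T x s.t. A x <= b, x >= 0' is:
  Dual:  min b^T y  s.t.  A^T y >= c,  y >= 0.

So the dual LP is:
  minimize  8y1 + 12y2 + 9y3
  subject to:
    y1 + y3 >= 1
    y2 + 4y3 >= 5
    y1, y2, y3 >= 0

Solving the primal: x* = (0, 2.25).
  primal value c^T x* = 11.25.
Solving the dual: y* = (0, 0, 1.25).
  dual value b^T y* = 11.25.
Strong duality: c^T x* = b^T y*. Confirmed.

11.25


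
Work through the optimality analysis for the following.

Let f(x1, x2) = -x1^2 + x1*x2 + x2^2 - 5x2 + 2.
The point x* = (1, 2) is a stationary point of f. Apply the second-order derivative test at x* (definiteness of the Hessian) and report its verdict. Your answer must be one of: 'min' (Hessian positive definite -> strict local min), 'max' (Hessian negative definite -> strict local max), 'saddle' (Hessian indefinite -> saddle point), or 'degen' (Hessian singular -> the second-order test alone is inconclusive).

Compute the Hessian H = grad^2 f:
  H = [[-2, 1], [1, 2]]
Verify stationarity: grad f(x*) = H x* + g = (0, 0).
Eigenvalues of H: -2.2361, 2.2361.
Eigenvalues have mixed signs, so H is indefinite -> x* is a saddle point.

saddle


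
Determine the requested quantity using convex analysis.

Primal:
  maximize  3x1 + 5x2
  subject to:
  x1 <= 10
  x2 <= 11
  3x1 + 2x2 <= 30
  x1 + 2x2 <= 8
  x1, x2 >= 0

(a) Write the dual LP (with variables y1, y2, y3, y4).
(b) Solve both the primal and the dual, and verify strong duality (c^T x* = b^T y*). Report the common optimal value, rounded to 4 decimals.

The standard primal-dual pair for 'max c^T x s.t. A x <= b, x >= 0' is:
  Dual:  min b^T y  s.t.  A^T y >= c,  y >= 0.

So the dual LP is:
  minimize  10y1 + 11y2 + 30y3 + 8y4
  subject to:
    y1 + 3y3 + y4 >= 3
    y2 + 2y3 + 2y4 >= 5
    y1, y2, y3, y4 >= 0

Solving the primal: x* = (8, 0).
  primal value c^T x* = 24.
Solving the dual: y* = (0, 0, 0, 3).
  dual value b^T y* = 24.
Strong duality: c^T x* = b^T y*. Confirmed.

24


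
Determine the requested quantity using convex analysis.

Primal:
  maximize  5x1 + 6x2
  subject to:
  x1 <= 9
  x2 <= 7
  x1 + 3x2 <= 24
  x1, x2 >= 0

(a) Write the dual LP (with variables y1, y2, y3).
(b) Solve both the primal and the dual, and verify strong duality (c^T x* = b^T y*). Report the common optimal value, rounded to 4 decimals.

The standard primal-dual pair for 'max c^T x s.t. A x <= b, x >= 0' is:
  Dual:  min b^T y  s.t.  A^T y >= c,  y >= 0.

So the dual LP is:
  minimize  9y1 + 7y2 + 24y3
  subject to:
    y1 + y3 >= 5
    y2 + 3y3 >= 6
    y1, y2, y3 >= 0

Solving the primal: x* = (9, 5).
  primal value c^T x* = 75.
Solving the dual: y* = (3, 0, 2).
  dual value b^T y* = 75.
Strong duality: c^T x* = b^T y*. Confirmed.

75


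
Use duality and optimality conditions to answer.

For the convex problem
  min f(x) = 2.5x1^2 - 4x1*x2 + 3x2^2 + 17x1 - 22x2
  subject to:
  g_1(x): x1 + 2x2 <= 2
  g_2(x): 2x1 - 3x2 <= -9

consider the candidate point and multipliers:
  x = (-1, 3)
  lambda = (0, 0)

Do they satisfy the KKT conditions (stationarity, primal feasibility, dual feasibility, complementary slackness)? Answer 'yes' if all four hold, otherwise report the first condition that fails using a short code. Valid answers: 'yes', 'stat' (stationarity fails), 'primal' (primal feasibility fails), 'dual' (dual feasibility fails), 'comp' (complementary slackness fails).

Gradient of f: grad f(x) = Q x + c = (0, 0)
Constraint values g_i(x) = a_i^T x - b_i:
  g_1((-1, 3)) = 3
  g_2((-1, 3)) = -2
Stationarity residual: grad f(x) + sum_i lambda_i a_i = (0, 0)
  -> stationarity OK
Primal feasibility (all g_i <= 0): FAILS
Dual feasibility (all lambda_i >= 0): OK
Complementary slackness (lambda_i * g_i(x) = 0 for all i): OK

Verdict: the first failing condition is primal_feasibility -> primal.

primal


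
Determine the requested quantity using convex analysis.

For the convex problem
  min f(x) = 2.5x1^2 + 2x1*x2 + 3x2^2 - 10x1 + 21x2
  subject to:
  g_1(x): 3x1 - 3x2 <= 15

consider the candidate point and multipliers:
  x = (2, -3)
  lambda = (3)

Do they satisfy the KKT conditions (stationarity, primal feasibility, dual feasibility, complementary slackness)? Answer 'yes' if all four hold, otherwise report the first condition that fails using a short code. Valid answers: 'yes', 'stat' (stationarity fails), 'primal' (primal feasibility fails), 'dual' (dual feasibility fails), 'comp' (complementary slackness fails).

Gradient of f: grad f(x) = Q x + c = (-6, 7)
Constraint values g_i(x) = a_i^T x - b_i:
  g_1((2, -3)) = 0
Stationarity residual: grad f(x) + sum_i lambda_i a_i = (3, -2)
  -> stationarity FAILS
Primal feasibility (all g_i <= 0): OK
Dual feasibility (all lambda_i >= 0): OK
Complementary slackness (lambda_i * g_i(x) = 0 for all i): OK

Verdict: the first failing condition is stationarity -> stat.

stat


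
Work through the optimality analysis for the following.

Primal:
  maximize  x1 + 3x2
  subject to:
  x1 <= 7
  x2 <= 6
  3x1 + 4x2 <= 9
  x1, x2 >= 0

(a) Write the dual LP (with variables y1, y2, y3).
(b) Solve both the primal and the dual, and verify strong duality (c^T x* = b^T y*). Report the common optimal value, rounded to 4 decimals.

The standard primal-dual pair for 'max c^T x s.t. A x <= b, x >= 0' is:
  Dual:  min b^T y  s.t.  A^T y >= c,  y >= 0.

So the dual LP is:
  minimize  7y1 + 6y2 + 9y3
  subject to:
    y1 + 3y3 >= 1
    y2 + 4y3 >= 3
    y1, y2, y3 >= 0

Solving the primal: x* = (0, 2.25).
  primal value c^T x* = 6.75.
Solving the dual: y* = (0, 0, 0.75).
  dual value b^T y* = 6.75.
Strong duality: c^T x* = b^T y*. Confirmed.

6.75


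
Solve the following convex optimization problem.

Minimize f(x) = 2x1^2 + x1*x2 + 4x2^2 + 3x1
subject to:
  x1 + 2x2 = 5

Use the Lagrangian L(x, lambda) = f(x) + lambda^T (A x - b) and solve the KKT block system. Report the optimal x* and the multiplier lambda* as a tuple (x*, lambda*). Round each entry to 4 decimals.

Form the Lagrangian:
  L(x, lambda) = (1/2) x^T Q x + c^T x + lambda^T (A x - b)
Stationarity (grad_x L = 0): Q x + c + A^T lambda = 0.
Primal feasibility: A x = b.

This gives the KKT block system:
  [ Q   A^T ] [ x     ]   [-c ]
  [ A    0  ] [ lambda ] = [ b ]

Solving the linear system:
  x*      = (0.9, 2.05)
  lambda* = (-8.65)
  f(x*)   = 22.975

x* = (0.9, 2.05), lambda* = (-8.65)


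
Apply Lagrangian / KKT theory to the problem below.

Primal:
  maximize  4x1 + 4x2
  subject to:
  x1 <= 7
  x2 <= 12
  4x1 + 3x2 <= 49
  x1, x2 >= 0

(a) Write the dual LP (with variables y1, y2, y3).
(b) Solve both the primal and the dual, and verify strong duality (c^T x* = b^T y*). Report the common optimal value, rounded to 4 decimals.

The standard primal-dual pair for 'max c^T x s.t. A x <= b, x >= 0' is:
  Dual:  min b^T y  s.t.  A^T y >= c,  y >= 0.

So the dual LP is:
  minimize  7y1 + 12y2 + 49y3
  subject to:
    y1 + 4y3 >= 4
    y2 + 3y3 >= 4
    y1, y2, y3 >= 0

Solving the primal: x* = (3.25, 12).
  primal value c^T x* = 61.
Solving the dual: y* = (0, 1, 1).
  dual value b^T y* = 61.
Strong duality: c^T x* = b^T y*. Confirmed.

61


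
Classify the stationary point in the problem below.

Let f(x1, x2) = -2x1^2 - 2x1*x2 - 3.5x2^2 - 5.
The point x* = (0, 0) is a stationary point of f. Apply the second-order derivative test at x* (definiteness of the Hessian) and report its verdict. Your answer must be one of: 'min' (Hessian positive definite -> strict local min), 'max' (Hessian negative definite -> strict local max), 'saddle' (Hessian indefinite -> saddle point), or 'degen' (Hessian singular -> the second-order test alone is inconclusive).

Compute the Hessian H = grad^2 f:
  H = [[-4, -2], [-2, -7]]
Verify stationarity: grad f(x*) = H x* + g = (0, 0).
Eigenvalues of H: -8, -3.
Both eigenvalues < 0, so H is negative definite -> x* is a strict local max.

max


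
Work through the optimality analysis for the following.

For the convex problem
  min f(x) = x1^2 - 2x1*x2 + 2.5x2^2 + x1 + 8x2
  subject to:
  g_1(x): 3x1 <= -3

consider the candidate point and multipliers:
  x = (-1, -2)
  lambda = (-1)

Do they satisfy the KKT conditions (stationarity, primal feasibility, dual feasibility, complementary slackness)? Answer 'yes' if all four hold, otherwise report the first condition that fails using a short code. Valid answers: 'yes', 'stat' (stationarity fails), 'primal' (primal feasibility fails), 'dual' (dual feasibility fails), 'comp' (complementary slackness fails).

Gradient of f: grad f(x) = Q x + c = (3, 0)
Constraint values g_i(x) = a_i^T x - b_i:
  g_1((-1, -2)) = 0
Stationarity residual: grad f(x) + sum_i lambda_i a_i = (0, 0)
  -> stationarity OK
Primal feasibility (all g_i <= 0): OK
Dual feasibility (all lambda_i >= 0): FAILS
Complementary slackness (lambda_i * g_i(x) = 0 for all i): OK

Verdict: the first failing condition is dual_feasibility -> dual.

dual


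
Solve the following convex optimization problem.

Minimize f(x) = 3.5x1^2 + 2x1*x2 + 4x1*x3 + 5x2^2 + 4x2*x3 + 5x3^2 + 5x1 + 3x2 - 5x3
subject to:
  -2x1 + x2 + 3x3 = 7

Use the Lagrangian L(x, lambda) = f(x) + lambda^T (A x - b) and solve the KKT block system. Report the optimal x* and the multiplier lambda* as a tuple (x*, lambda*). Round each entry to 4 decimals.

Form the Lagrangian:
  L(x, lambda) = (1/2) x^T Q x + c^T x + lambda^T (A x - b)
Stationarity (grad_x L = 0): Q x + c + A^T lambda = 0.
Primal feasibility: A x = b.

This gives the KKT block system:
  [ Q   A^T ] [ x     ]   [-c ]
  [ A    0  ] [ lambda ] = [ b ]

Solving the linear system:
  x*      = (-1.5475, -0.5332, 1.4794)
  lambda* = (-0.4905)
  f(x*)   = -6.6503

x* = (-1.5475, -0.5332, 1.4794), lambda* = (-0.4905)


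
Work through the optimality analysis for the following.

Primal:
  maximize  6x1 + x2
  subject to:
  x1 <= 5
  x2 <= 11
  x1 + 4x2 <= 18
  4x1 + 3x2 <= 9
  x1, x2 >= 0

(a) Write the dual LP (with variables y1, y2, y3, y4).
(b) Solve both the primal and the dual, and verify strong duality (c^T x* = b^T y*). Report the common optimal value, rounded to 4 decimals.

The standard primal-dual pair for 'max c^T x s.t. A x <= b, x >= 0' is:
  Dual:  min b^T y  s.t.  A^T y >= c,  y >= 0.

So the dual LP is:
  minimize  5y1 + 11y2 + 18y3 + 9y4
  subject to:
    y1 + y3 + 4y4 >= 6
    y2 + 4y3 + 3y4 >= 1
    y1, y2, y3, y4 >= 0

Solving the primal: x* = (2.25, 0).
  primal value c^T x* = 13.5.
Solving the dual: y* = (0, 0, 0, 1.5).
  dual value b^T y* = 13.5.
Strong duality: c^T x* = b^T y*. Confirmed.

13.5


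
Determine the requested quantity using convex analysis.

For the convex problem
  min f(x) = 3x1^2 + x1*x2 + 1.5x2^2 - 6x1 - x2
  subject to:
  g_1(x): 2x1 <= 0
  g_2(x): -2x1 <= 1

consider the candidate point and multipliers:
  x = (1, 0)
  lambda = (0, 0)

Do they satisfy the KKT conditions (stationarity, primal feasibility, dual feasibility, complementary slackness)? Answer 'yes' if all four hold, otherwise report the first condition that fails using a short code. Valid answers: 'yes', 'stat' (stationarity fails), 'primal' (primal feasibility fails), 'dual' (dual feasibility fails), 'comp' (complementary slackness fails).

Gradient of f: grad f(x) = Q x + c = (0, 0)
Constraint values g_i(x) = a_i^T x - b_i:
  g_1((1, 0)) = 2
  g_2((1, 0)) = -3
Stationarity residual: grad f(x) + sum_i lambda_i a_i = (0, 0)
  -> stationarity OK
Primal feasibility (all g_i <= 0): FAILS
Dual feasibility (all lambda_i >= 0): OK
Complementary slackness (lambda_i * g_i(x) = 0 for all i): OK

Verdict: the first failing condition is primal_feasibility -> primal.

primal


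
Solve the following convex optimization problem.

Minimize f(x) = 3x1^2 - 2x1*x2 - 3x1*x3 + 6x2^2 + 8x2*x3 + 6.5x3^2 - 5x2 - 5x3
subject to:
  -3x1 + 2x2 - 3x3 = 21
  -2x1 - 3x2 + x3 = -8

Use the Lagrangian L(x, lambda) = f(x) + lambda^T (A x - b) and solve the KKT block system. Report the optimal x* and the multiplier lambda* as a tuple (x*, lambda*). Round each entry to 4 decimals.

Form the Lagrangian:
  L(x, lambda) = (1/2) x^T Q x + c^T x + lambda^T (A x - b)
Stationarity (grad_x L = 0): Q x + c + A^T lambda = 0.
Primal feasibility: A x = b.

This gives the KKT block system:
  [ Q   A^T ] [ x     ]   [-c ]
  [ A    0  ] [ lambda ] = [ b ]

Solving the linear system:
  x*      = (-2.0228, 3.0293, -2.9576)
  lambda* = (-3.9571, 1.2743)
  f(x*)   = 46.4674

x* = (-2.0228, 3.0293, -2.9576), lambda* = (-3.9571, 1.2743)


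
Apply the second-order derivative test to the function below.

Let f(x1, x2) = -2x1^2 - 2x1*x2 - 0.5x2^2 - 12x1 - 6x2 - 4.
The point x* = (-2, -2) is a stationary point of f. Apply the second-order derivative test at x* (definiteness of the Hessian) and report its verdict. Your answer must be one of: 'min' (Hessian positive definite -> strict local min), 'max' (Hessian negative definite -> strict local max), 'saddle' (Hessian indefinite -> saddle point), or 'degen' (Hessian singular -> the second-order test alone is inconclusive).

Compute the Hessian H = grad^2 f:
  H = [[-4, -2], [-2, -1]]
Verify stationarity: grad f(x*) = H x* + g = (0, 0).
Eigenvalues of H: -5, 0.
H has a zero eigenvalue (singular; negative semidefinite but not definite), so H is neither positive definite, negative definite, nor indefinite. The second-order test alone is inconclusive -> degen.
(Indeed, f is constant along the null direction of H through x*, so x* is not a strict local extremum.)

degen


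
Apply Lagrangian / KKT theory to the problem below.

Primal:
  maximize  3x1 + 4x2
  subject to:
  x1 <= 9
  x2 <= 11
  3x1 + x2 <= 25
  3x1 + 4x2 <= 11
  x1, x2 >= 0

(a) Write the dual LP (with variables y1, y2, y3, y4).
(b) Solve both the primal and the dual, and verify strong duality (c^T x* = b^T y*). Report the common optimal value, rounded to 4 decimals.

The standard primal-dual pair for 'max c^T x s.t. A x <= b, x >= 0' is:
  Dual:  min b^T y  s.t.  A^T y >= c,  y >= 0.

So the dual LP is:
  minimize  9y1 + 11y2 + 25y3 + 11y4
  subject to:
    y1 + 3y3 + 3y4 >= 3
    y2 + y3 + 4y4 >= 4
    y1, y2, y3, y4 >= 0

Solving the primal: x* = (3.6667, 0).
  primal value c^T x* = 11.
Solving the dual: y* = (0, 0, 0, 1).
  dual value b^T y* = 11.
Strong duality: c^T x* = b^T y*. Confirmed.

11


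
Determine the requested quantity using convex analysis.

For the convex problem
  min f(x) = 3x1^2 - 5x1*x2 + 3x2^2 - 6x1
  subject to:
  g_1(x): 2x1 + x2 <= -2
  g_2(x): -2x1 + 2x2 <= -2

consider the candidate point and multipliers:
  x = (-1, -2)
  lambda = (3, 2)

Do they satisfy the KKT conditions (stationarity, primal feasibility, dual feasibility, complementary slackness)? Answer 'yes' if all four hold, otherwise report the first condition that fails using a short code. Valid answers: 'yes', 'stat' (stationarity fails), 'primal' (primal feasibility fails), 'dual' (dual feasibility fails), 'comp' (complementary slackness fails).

Gradient of f: grad f(x) = Q x + c = (-2, -7)
Constraint values g_i(x) = a_i^T x - b_i:
  g_1((-1, -2)) = -2
  g_2((-1, -2)) = 0
Stationarity residual: grad f(x) + sum_i lambda_i a_i = (0, 0)
  -> stationarity OK
Primal feasibility (all g_i <= 0): OK
Dual feasibility (all lambda_i >= 0): OK
Complementary slackness (lambda_i * g_i(x) = 0 for all i): FAILS

Verdict: the first failing condition is complementary_slackness -> comp.

comp


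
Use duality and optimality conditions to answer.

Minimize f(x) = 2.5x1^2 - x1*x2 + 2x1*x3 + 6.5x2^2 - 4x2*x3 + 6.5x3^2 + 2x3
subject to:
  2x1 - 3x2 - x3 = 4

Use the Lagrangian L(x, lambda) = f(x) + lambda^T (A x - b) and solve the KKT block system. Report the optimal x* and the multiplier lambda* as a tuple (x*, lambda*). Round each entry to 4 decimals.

Form the Lagrangian:
  L(x, lambda) = (1/2) x^T Q x + c^T x + lambda^T (A x - b)
Stationarity (grad_x L = 0): Q x + c + A^T lambda = 0.
Primal feasibility: A x = b.

This gives the KKT block system:
  [ Q   A^T ] [ x     ]   [-c ]
  [ A    0  ] [ lambda ] = [ b ]

Solving the linear system:
  x*      = (0.8773, -0.5481, -0.601)
  lambda* = (-1.8663)
  f(x*)   = 3.1315

x* = (0.8773, -0.5481, -0.601), lambda* = (-1.8663)


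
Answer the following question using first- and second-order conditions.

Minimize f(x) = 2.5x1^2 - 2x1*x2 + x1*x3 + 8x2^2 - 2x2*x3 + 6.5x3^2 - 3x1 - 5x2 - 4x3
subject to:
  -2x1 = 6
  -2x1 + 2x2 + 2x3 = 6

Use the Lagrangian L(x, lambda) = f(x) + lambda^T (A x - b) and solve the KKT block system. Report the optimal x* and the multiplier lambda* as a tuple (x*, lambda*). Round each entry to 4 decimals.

Form the Lagrangian:
  L(x, lambda) = (1/2) x^T Q x + c^T x + lambda^T (A x - b)
Stationarity (grad_x L = 0): Q x + c + A^T lambda = 0.
Primal feasibility: A x = b.

This gives the KKT block system:
  [ Q   A^T ] [ x     ]   [-c ]
  [ A    0  ] [ lambda ] = [ b ]

Solving the linear system:
  x*      = (-3, -0.2424, 0.2424)
  lambda* = (-10.3182, 1.6818)
  f(x*)   = 30.5303

x* = (-3, -0.2424, 0.2424), lambda* = (-10.3182, 1.6818)


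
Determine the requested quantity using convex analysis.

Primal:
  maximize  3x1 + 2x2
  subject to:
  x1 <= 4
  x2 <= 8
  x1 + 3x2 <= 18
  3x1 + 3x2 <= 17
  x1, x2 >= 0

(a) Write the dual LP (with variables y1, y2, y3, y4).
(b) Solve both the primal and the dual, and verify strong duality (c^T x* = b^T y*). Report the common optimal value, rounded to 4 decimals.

The standard primal-dual pair for 'max c^T x s.t. A x <= b, x >= 0' is:
  Dual:  min b^T y  s.t.  A^T y >= c,  y >= 0.

So the dual LP is:
  minimize  4y1 + 8y2 + 18y3 + 17y4
  subject to:
    y1 + y3 + 3y4 >= 3
    y2 + 3y3 + 3y4 >= 2
    y1, y2, y3, y4 >= 0

Solving the primal: x* = (4, 1.6667).
  primal value c^T x* = 15.3333.
Solving the dual: y* = (1, 0, 0, 0.6667).
  dual value b^T y* = 15.3333.
Strong duality: c^T x* = b^T y*. Confirmed.

15.3333


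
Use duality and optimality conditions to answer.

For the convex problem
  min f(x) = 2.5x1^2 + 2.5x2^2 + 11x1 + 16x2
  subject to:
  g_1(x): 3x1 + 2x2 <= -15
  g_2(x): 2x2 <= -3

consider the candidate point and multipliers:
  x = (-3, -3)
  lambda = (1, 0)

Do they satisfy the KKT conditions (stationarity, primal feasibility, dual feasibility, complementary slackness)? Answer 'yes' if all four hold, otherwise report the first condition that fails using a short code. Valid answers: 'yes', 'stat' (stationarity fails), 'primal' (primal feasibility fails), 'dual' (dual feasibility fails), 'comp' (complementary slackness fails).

Gradient of f: grad f(x) = Q x + c = (-4, 1)
Constraint values g_i(x) = a_i^T x - b_i:
  g_1((-3, -3)) = 0
  g_2((-3, -3)) = -3
Stationarity residual: grad f(x) + sum_i lambda_i a_i = (-1, 3)
  -> stationarity FAILS
Primal feasibility (all g_i <= 0): OK
Dual feasibility (all lambda_i >= 0): OK
Complementary slackness (lambda_i * g_i(x) = 0 for all i): OK

Verdict: the first failing condition is stationarity -> stat.

stat


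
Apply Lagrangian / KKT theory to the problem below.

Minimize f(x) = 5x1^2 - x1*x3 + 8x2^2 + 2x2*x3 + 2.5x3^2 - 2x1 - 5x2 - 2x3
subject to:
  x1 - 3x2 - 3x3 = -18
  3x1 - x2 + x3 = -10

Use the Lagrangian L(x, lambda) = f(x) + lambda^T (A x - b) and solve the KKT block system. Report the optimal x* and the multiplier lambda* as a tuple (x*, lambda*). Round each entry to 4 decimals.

Form the Lagrangian:
  L(x, lambda) = (1/2) x^T Q x + c^T x + lambda^T (A x - b)
Stationarity (grad_x L = 0): Q x + c + A^T lambda = 0.
Primal feasibility: A x = b.

This gives the KKT block system:
  [ Q   A^T ] [ x     ]   [-c ]
  [ A    0  ] [ lambda ] = [ b ]

Solving the linear system:
  x*      = (-3.3794, 2.3677, 2.5058)
  lambda* = (9.4232, 9.6255)
  f(x*)   = 127.8901

x* = (-3.3794, 2.3677, 2.5058), lambda* = (9.4232, 9.6255)


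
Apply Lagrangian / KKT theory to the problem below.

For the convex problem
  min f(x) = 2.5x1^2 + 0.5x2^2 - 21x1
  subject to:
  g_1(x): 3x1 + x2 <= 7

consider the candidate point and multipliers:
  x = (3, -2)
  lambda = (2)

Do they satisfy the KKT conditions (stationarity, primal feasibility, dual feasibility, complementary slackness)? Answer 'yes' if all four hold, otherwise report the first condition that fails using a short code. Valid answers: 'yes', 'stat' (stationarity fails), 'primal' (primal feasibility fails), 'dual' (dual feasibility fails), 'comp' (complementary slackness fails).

Gradient of f: grad f(x) = Q x + c = (-6, -2)
Constraint values g_i(x) = a_i^T x - b_i:
  g_1((3, -2)) = 0
Stationarity residual: grad f(x) + sum_i lambda_i a_i = (0, 0)
  -> stationarity OK
Primal feasibility (all g_i <= 0): OK
Dual feasibility (all lambda_i >= 0): OK
Complementary slackness (lambda_i * g_i(x) = 0 for all i): OK

Verdict: yes, KKT holds.

yes


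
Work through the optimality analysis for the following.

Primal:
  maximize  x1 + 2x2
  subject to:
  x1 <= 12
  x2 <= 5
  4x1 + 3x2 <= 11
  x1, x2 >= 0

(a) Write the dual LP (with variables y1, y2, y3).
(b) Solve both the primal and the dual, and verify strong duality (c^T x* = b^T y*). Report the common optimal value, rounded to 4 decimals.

The standard primal-dual pair for 'max c^T x s.t. A x <= b, x >= 0' is:
  Dual:  min b^T y  s.t.  A^T y >= c,  y >= 0.

So the dual LP is:
  minimize  12y1 + 5y2 + 11y3
  subject to:
    y1 + 4y3 >= 1
    y2 + 3y3 >= 2
    y1, y2, y3 >= 0

Solving the primal: x* = (0, 3.6667).
  primal value c^T x* = 7.3333.
Solving the dual: y* = (0, 0, 0.6667).
  dual value b^T y* = 7.3333.
Strong duality: c^T x* = b^T y*. Confirmed.

7.3333


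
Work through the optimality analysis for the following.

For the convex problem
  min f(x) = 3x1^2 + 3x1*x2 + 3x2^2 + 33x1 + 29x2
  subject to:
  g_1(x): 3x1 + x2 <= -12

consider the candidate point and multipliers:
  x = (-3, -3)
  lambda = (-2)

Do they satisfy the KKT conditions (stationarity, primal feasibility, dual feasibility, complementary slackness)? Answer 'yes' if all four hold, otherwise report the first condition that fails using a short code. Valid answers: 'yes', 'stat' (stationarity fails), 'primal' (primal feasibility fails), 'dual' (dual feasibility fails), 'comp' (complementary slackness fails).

Gradient of f: grad f(x) = Q x + c = (6, 2)
Constraint values g_i(x) = a_i^T x - b_i:
  g_1((-3, -3)) = 0
Stationarity residual: grad f(x) + sum_i lambda_i a_i = (0, 0)
  -> stationarity OK
Primal feasibility (all g_i <= 0): OK
Dual feasibility (all lambda_i >= 0): FAILS
Complementary slackness (lambda_i * g_i(x) = 0 for all i): OK

Verdict: the first failing condition is dual_feasibility -> dual.

dual


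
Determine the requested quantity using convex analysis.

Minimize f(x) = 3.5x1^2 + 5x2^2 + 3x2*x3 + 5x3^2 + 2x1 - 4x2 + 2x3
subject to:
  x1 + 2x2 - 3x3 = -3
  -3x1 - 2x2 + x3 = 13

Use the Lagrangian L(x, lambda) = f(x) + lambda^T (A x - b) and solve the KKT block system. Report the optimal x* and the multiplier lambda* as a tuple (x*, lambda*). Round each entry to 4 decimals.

Form the Lagrangian:
  L(x, lambda) = (1/2) x^T Q x + c^T x + lambda^T (A x - b)
Stationarity (grad_x L = 0): Q x + c + A^T lambda = 0.
Primal feasibility: A x = b.

This gives the KKT block system:
  [ Q   A^T ] [ x     ]   [-c ]
  [ A    0  ] [ lambda ] = [ b ]

Solving the linear system:
  x*      = (-4.2754, -0.4493, -0.7246)
  lambda* = (-5.9638, -11.2971)
  f(x*)   = 60.3841

x* = (-4.2754, -0.4493, -0.7246), lambda* = (-5.9638, -11.2971)


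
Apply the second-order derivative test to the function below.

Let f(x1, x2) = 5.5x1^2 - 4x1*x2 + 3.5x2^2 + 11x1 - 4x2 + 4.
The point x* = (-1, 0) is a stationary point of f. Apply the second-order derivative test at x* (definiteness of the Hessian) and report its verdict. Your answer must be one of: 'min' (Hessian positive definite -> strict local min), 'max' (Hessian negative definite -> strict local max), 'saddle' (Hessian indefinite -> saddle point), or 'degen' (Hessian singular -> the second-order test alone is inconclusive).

Compute the Hessian H = grad^2 f:
  H = [[11, -4], [-4, 7]]
Verify stationarity: grad f(x*) = H x* + g = (0, 0).
Eigenvalues of H: 4.5279, 13.4721.
Both eigenvalues > 0, so H is positive definite -> x* is a strict local min.

min


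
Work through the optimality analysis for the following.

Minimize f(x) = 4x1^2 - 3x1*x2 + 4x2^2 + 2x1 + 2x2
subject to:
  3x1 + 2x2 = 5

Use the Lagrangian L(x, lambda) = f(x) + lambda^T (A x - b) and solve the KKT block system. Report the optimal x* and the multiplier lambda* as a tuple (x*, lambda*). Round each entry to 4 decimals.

Form the Lagrangian:
  L(x, lambda) = (1/2) x^T Q x + c^T x + lambda^T (A x - b)
Stationarity (grad_x L = 0): Q x + c + A^T lambda = 0.
Primal feasibility: A x = b.

This gives the KKT block system:
  [ Q   A^T ] [ x     ]   [-c ]
  [ A    0  ] [ lambda ] = [ b ]

Solving the linear system:
  x*      = (1.1, 0.85)
  lambda* = (-2.75)
  f(x*)   = 8.825

x* = (1.1, 0.85), lambda* = (-2.75)


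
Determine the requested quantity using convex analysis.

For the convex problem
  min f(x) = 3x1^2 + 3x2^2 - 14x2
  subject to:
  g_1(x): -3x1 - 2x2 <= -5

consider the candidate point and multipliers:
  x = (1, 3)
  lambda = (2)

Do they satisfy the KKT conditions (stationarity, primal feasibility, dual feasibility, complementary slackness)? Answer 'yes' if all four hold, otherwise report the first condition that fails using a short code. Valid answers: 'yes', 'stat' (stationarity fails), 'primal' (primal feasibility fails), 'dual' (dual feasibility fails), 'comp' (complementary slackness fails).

Gradient of f: grad f(x) = Q x + c = (6, 4)
Constraint values g_i(x) = a_i^T x - b_i:
  g_1((1, 3)) = -4
Stationarity residual: grad f(x) + sum_i lambda_i a_i = (0, 0)
  -> stationarity OK
Primal feasibility (all g_i <= 0): OK
Dual feasibility (all lambda_i >= 0): OK
Complementary slackness (lambda_i * g_i(x) = 0 for all i): FAILS

Verdict: the first failing condition is complementary_slackness -> comp.

comp


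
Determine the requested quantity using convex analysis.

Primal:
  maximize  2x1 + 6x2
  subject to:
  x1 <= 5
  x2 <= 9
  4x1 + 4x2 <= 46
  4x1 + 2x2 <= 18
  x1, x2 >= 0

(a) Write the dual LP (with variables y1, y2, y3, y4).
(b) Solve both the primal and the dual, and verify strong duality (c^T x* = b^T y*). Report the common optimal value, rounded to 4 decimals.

The standard primal-dual pair for 'max c^T x s.t. A x <= b, x >= 0' is:
  Dual:  min b^T y  s.t.  A^T y >= c,  y >= 0.

So the dual LP is:
  minimize  5y1 + 9y2 + 46y3 + 18y4
  subject to:
    y1 + 4y3 + 4y4 >= 2
    y2 + 4y3 + 2y4 >= 6
    y1, y2, y3, y4 >= 0

Solving the primal: x* = (0, 9).
  primal value c^T x* = 54.
Solving the dual: y* = (0, 5, 0, 0.5).
  dual value b^T y* = 54.
Strong duality: c^T x* = b^T y*. Confirmed.

54


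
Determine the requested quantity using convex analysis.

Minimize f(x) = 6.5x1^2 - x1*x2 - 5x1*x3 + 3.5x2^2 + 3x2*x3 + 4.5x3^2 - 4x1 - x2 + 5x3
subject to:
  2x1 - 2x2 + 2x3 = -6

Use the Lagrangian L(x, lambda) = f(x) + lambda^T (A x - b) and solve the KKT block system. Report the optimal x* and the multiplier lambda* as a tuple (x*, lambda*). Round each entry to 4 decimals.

Form the Lagrangian:
  L(x, lambda) = (1/2) x^T Q x + c^T x + lambda^T (A x - b)
Stationarity (grad_x L = 0): Q x + c + A^T lambda = 0.
Primal feasibility: A x = b.

This gives the KKT block system:
  [ Q   A^T ] [ x     ]   [-c ]
  [ A    0  ] [ lambda ] = [ b ]

Solving the linear system:
  x*      = (-0.3947, 1.1316, -1.4737)
  lambda* = (1.4474)
  f(x*)   = 0.8816

x* = (-0.3947, 1.1316, -1.4737), lambda* = (1.4474)


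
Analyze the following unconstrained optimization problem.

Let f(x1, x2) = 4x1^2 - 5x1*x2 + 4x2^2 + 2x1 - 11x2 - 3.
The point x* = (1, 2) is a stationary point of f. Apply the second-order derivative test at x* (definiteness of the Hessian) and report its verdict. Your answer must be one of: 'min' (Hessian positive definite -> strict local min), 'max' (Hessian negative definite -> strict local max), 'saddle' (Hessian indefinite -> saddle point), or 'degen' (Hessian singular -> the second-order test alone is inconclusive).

Compute the Hessian H = grad^2 f:
  H = [[8, -5], [-5, 8]]
Verify stationarity: grad f(x*) = H x* + g = (0, 0).
Eigenvalues of H: 3, 13.
Both eigenvalues > 0, so H is positive definite -> x* is a strict local min.

min


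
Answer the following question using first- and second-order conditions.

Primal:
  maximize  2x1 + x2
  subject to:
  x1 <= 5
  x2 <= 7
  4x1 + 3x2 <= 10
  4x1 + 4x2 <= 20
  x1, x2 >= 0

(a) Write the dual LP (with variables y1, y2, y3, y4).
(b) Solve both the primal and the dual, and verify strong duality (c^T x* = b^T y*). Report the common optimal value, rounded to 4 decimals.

The standard primal-dual pair for 'max c^T x s.t. A x <= b, x >= 0' is:
  Dual:  min b^T y  s.t.  A^T y >= c,  y >= 0.

So the dual LP is:
  minimize  5y1 + 7y2 + 10y3 + 20y4
  subject to:
    y1 + 4y3 + 4y4 >= 2
    y2 + 3y3 + 4y4 >= 1
    y1, y2, y3, y4 >= 0

Solving the primal: x* = (2.5, 0).
  primal value c^T x* = 5.
Solving the dual: y* = (0, 0, 0.5, 0).
  dual value b^T y* = 5.
Strong duality: c^T x* = b^T y*. Confirmed.

5


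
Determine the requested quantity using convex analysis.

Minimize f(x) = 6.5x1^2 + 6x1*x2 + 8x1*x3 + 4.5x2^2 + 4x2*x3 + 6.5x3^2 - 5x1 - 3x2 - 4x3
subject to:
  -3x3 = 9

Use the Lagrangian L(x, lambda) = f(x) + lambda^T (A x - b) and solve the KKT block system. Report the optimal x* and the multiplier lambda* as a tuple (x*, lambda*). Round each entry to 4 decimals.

Form the Lagrangian:
  L(x, lambda) = (1/2) x^T Q x + c^T x + lambda^T (A x - b)
Stationarity (grad_x L = 0): Q x + c + A^T lambda = 0.
Primal feasibility: A x = b.

This gives the KKT block system:
  [ Q   A^T ] [ x     ]   [-c ]
  [ A    0  ] [ lambda ] = [ b ]

Solving the linear system:
  x*      = (2.1111, 0.2593, -3)
  lambda* = (-8.358)
  f(x*)   = 37.9444

x* = (2.1111, 0.2593, -3), lambda* = (-8.358)


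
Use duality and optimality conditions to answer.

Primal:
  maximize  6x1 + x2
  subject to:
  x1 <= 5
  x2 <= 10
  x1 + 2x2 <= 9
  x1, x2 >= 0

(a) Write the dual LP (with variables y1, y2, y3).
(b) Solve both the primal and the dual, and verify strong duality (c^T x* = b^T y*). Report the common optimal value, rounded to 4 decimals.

The standard primal-dual pair for 'max c^T x s.t. A x <= b, x >= 0' is:
  Dual:  min b^T y  s.t.  A^T y >= c,  y >= 0.

So the dual LP is:
  minimize  5y1 + 10y2 + 9y3
  subject to:
    y1 + y3 >= 6
    y2 + 2y3 >= 1
    y1, y2, y3 >= 0

Solving the primal: x* = (5, 2).
  primal value c^T x* = 32.
Solving the dual: y* = (5.5, 0, 0.5).
  dual value b^T y* = 32.
Strong duality: c^T x* = b^T y*. Confirmed.

32


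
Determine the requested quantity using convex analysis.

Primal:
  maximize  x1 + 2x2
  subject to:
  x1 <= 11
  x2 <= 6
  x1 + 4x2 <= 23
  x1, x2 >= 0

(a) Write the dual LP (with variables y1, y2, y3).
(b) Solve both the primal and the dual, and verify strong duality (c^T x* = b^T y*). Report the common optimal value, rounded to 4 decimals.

The standard primal-dual pair for 'max c^T x s.t. A x <= b, x >= 0' is:
  Dual:  min b^T y  s.t.  A^T y >= c,  y >= 0.

So the dual LP is:
  minimize  11y1 + 6y2 + 23y3
  subject to:
    y1 + y3 >= 1
    y2 + 4y3 >= 2
    y1, y2, y3 >= 0

Solving the primal: x* = (11, 3).
  primal value c^T x* = 17.
Solving the dual: y* = (0.5, 0, 0.5).
  dual value b^T y* = 17.
Strong duality: c^T x* = b^T y*. Confirmed.

17


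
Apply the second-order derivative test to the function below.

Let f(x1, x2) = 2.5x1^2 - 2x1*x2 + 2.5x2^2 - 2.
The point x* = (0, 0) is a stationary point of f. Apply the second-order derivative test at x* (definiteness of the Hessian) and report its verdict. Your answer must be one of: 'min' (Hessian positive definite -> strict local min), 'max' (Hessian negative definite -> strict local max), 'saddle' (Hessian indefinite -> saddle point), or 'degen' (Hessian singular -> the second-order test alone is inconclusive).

Compute the Hessian H = grad^2 f:
  H = [[5, -2], [-2, 5]]
Verify stationarity: grad f(x*) = H x* + g = (0, 0).
Eigenvalues of H: 3, 7.
Both eigenvalues > 0, so H is positive definite -> x* is a strict local min.

min
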